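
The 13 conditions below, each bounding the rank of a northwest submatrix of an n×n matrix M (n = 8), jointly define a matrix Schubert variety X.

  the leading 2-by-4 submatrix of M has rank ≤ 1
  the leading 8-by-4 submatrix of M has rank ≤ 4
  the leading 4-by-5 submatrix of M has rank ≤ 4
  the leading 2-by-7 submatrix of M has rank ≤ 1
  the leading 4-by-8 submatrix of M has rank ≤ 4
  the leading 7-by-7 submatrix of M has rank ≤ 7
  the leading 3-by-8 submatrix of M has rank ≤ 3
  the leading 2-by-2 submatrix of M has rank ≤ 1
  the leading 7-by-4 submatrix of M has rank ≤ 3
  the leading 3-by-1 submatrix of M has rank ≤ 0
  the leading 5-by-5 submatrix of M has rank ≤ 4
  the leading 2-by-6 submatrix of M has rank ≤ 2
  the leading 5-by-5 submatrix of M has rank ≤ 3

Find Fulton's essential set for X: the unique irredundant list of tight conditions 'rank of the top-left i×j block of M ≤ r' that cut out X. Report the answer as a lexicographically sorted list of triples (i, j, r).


Rank table r_w(8×8) implied by the 13 constraints:

  row 1: 0, 1, 1, 1, 1, 1, 1, 1
  row 2: 0, 1, 1, 1, 1, 1, 1, 2
  row 3: 0, 1, 2, 2, 2, 2, 2, 3
  row 4: 1, 2, 3, 3, 3, 3, 3, 4
  row 5: 1, 2, 3, 3, 3, 4, 4, 5
  row 6: 1, 2, 3, 3, 4, 5, 5, 6
  row 7: 1, 2, 3, 3, 4, 5, 6, 7
  row 8: 1, 2, 3, 4, 5, 6, 7, 8

second differences of R give the permutation w = (2, 8, 3, 1, 6, 5, 7, 4).

Rothe diagram D(w) (12 cells), 4 SE-corners (essential conditions):

[(2, 7, 1), (3, 1, 0), (5, 5, 3), (7, 4, 3)]


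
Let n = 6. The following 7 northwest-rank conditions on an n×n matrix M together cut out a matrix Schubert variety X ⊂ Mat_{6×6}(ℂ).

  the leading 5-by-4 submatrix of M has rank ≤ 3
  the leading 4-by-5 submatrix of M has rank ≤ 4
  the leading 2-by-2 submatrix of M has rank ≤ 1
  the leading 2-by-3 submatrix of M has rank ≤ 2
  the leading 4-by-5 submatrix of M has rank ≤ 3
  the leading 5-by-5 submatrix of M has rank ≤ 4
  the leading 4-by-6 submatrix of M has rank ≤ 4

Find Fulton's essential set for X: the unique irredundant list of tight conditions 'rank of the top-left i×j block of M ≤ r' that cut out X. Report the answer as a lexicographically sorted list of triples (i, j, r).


The tightest implied rank at each (i,j), from the 7 conditions:

  1 | 1 | 1 | 1 | 1 | 1
  1 | 1 | 2 | 2 | 2 | 2
  1 | 2 | 3 | 3 | 3 | 3
  1 | 2 | 3 | 3 | 3 | 4
  1 | 2 | 3 | 3 | 4 | 5
  1 | 2 | 3 | 4 | 5 | 6

giving w = (1, 3, 2, 6, 5, 4) via Δ²R.

|D(w)|=4, |Ess(w)|=3:

[(2, 2, 1), (4, 5, 3), (5, 4, 3)]


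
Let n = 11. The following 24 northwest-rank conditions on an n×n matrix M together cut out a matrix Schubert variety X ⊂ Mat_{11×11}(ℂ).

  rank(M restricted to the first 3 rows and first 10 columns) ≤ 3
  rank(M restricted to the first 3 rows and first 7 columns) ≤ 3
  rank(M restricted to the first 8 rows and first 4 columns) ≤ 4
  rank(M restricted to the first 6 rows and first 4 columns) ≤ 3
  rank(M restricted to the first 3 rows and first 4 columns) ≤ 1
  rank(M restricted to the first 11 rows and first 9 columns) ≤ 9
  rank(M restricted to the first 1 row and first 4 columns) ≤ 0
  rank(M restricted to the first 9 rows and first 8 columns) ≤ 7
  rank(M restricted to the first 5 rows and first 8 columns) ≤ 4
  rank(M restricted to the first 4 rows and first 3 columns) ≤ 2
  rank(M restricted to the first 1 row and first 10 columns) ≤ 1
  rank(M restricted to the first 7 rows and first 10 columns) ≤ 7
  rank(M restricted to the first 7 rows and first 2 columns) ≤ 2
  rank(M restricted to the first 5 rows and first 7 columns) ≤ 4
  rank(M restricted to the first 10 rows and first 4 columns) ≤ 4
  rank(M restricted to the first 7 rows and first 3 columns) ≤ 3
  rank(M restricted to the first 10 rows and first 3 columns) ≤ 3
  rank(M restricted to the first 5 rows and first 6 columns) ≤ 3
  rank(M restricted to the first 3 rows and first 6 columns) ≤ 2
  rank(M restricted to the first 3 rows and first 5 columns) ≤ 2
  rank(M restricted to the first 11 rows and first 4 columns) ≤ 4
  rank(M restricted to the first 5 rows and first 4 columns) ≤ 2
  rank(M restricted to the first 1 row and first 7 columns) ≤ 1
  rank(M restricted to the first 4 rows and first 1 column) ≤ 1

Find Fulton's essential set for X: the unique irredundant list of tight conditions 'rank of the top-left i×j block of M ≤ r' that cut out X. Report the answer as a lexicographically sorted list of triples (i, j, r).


Computing R[i][j] = min implied NW-rank bound (n=11, 24 conditions):

  row 1: 0 | 0 | 0 | 0 | 1 | 1 | 1 | 1 | 1 | 1 | 1
  row 2: 1 | 1 | 1 | 1 | 2 | 2 | 2 | 2 | 2 | 2 | 2
  row 3: 1 | 1 | 1 | 1 | 2 | 2 | 3 | 3 | 3 | 3 | 3
  row 4: 1 | 2 | 2 | 2 | 3 | 3 | 4 | 4 | 4 | 4 | 4
  row 5: 1 | 2 | 2 | 2 | 3 | 3 | 4 | 4 | 5 | 5 | 5
  row 6: 1 | 2 | 3 | 3 | 4 | 4 | 5 | 5 | 6 | 6 | 6
  row 7: 1 | 2 | 3 | 4 | 5 | 5 | 6 | 6 | 7 | 7 | 7
  row 8: 1 | 2 | 3 | 4 | 5 | 6 | 7 | 7 | 8 | 8 | 8
  row 9: 1 | 2 | 3 | 4 | 5 | 6 | 7 | 7 | 8 | 9 | 9
  row 10: 1 | 2 | 3 | 4 | 5 | 6 | 7 | 8 | 9 | 10 | 10
  row 11: 1 | 2 | 3 | 4 | 5 | 6 | 7 | 8 | 9 | 10 | 11

so w = (5, 1, 7, 2, 9, 3, 4, 6, 10, 8, 11).

D(w) has 13 cells with 7 SE-corners; essential set:

[(1, 4, 0), (3, 4, 1), (3, 6, 2), (5, 4, 2), (5, 6, 3), (5, 8, 4), (9, 8, 7)]


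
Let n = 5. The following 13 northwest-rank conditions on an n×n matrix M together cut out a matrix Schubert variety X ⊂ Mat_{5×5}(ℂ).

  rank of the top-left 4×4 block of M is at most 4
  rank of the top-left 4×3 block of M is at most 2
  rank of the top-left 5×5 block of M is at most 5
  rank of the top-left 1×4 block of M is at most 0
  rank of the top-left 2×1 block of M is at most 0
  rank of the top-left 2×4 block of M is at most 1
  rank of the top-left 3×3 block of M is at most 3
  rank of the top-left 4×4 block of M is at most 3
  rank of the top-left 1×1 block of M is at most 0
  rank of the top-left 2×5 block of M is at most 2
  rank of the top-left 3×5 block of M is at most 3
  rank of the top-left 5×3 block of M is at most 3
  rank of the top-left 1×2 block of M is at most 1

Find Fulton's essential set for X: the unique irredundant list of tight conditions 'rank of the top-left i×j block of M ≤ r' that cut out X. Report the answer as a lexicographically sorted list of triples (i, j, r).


Rank table r_w(5×5) implied by the 13 constraints:

  0  0  0  0  1
  0  1  1  1  2
  1  2  2  2  3
  1  2  2  3  4
  1  2  3  4  5

second differences of R give the permutation w = (5, 2, 1, 4, 3).

|D(w)|=6, |Ess(w)|=3:

[(1, 4, 0), (2, 1, 0), (4, 3, 2)]


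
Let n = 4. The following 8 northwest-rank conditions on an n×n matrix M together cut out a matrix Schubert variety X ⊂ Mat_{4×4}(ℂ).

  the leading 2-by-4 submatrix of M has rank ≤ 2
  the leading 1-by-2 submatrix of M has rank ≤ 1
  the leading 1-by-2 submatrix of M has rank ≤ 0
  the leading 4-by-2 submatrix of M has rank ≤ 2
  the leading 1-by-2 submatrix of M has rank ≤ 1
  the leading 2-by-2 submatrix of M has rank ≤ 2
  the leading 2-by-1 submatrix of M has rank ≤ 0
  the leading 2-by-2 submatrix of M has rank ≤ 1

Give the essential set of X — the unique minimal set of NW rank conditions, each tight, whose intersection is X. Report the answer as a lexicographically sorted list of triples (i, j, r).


Propagating the 8 rank bounds to every northwest block:

  row 1: 0, 0, 1, 1
  row 2: 0, 1, 2, 2
  row 3: 1, 2, 3, 3
  row 4: 1, 2, 3, 4

so w = (3, 2, 1, 4).

Rothe diagram D(w) (3 cells), 2 SE-corners (essential conditions):

[(1, 2, 0), (2, 1, 0)]


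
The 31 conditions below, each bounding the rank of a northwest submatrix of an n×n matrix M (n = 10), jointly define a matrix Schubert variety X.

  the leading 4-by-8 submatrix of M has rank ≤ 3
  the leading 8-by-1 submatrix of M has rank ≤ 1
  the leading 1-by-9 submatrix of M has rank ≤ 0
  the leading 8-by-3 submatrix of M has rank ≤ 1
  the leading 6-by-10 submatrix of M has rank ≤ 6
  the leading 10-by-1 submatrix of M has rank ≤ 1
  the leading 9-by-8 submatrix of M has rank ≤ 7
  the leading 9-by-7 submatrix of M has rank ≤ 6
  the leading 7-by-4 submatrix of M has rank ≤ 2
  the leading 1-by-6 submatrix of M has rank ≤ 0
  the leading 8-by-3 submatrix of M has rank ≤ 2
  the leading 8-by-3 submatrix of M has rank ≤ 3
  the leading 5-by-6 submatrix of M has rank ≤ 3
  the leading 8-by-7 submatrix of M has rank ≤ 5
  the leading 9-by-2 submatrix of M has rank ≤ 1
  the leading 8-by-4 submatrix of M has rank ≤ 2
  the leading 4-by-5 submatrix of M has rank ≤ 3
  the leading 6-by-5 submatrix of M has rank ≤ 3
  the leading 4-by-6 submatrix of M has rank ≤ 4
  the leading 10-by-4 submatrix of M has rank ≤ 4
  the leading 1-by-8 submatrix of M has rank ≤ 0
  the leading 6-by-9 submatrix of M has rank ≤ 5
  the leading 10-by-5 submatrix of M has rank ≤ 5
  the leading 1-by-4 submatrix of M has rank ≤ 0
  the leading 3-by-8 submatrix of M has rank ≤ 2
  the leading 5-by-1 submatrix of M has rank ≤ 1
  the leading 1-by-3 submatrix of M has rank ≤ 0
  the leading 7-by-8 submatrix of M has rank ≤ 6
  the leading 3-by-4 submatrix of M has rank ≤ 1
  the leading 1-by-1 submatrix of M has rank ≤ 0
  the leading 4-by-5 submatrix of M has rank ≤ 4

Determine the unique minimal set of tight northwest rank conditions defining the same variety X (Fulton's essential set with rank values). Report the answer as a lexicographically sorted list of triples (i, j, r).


Reconstructing r_w from the 31 given conditions:

  0 | 0 | 0 | 0 | 0 | 0 | 0 | 0 | 0 | 1
  1 | 1 | 1 | 1 | 1 | 1 | 1 | 1 | 1 | 2
  1 | 1 | 1 | 1 | 2 | 2 | 2 | 2 | 2 | 3
  1 | 1 | 1 | 2 | 3 | 3 | 3 | 3 | 3 | 4
  1 | 1 | 1 | 2 | 3 | 3 | 4 | 4 | 4 | 5
  1 | 1 | 1 | 2 | 3 | 4 | 5 | 5 | 5 | 6
  1 | 1 | 1 | 2 | 3 | 4 | 5 | 6 | 6 | 7
  1 | 1 | 1 | 2 | 3 | 4 | 5 | 6 | 7 | 8
  1 | 1 | 2 | 3 | 4 | 5 | 6 | 7 | 8 | 9
  1 | 2 | 3 | 4 | 5 | 6 | 7 | 8 | 9 | 10

hence w(1..10) = (10, 1, 5, 4, 7, 6, 8, 9, 3, 2).

5 SE-corners of the 24-cell Rothe diagram give Ess(w):

[(1, 9, 0), (3, 4, 1), (5, 6, 3), (8, 3, 1), (9, 2, 1)]


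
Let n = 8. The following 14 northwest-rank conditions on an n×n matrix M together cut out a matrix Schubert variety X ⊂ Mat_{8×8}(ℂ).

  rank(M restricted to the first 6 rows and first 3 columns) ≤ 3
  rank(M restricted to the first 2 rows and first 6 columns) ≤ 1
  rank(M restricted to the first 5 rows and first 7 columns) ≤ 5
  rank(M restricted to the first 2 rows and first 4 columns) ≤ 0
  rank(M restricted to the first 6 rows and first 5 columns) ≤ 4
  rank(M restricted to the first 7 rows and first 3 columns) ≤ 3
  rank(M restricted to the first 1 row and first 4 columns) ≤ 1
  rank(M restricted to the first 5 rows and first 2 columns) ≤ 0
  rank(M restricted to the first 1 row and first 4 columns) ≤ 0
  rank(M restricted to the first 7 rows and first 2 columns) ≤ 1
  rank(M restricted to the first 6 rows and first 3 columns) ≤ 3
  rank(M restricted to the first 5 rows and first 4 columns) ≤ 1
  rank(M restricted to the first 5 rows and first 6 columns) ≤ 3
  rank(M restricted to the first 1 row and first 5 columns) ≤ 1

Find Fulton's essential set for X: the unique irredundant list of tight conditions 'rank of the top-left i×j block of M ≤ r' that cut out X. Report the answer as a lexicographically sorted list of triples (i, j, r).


Reconstructing r_w from the 14 given conditions:

  row 1: 0 0 0 0 1 1 1 1
  row 2: 0 0 0 0 1 1 2 2
  row 3: 0 0 1 1 2 2 3 3
  row 4: 0 0 1 1 2 3 4 4
  row 5: 0 0 1 1 2 3 4 5
  row 6: 1 1 2 2 3 4 5 6
  row 7: 1 1 2 3 4 5 6 7
  row 8: 1 2 3 4 5 6 7 8

reading off 1-entries of Δ²R: w = (5, 7, 3, 6, 8, 1, 4, 2).

Fulton essential set (5 of the 18 Rothe cells):

[(2, 4, 0), (2, 6, 1), (5, 2, 0), (5, 4, 1), (7, 2, 1)]


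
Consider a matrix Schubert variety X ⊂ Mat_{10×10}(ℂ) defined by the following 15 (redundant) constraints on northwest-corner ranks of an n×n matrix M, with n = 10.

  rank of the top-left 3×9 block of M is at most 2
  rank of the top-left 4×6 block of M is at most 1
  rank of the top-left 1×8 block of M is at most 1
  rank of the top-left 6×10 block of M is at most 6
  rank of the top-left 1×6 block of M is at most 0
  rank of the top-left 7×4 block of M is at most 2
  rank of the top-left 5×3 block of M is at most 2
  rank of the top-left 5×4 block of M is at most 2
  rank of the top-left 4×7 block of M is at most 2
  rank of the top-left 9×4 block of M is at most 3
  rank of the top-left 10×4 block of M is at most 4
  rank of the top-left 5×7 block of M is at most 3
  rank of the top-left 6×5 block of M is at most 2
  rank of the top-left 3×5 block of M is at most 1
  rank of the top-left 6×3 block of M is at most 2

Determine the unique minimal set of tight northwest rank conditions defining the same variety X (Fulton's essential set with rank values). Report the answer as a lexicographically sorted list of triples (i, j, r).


Propagating the 15 rank bounds to every northwest block:

  R[1]: 0 | 0 | 0 | 0 | 0 | 0 | 1 | 1 | 1 | 1
  R[2]: 1 | 1 | 1 | 1 | 1 | 1 | 2 | 2 | 2 | 2
  R[3]: 1 | 1 | 1 | 1 | 1 | 1 | 2 | 2 | 2 | 3
  R[4]: 1 | 1 | 1 | 1 | 1 | 1 | 2 | 3 | 3 | 4
  R[5]: 1 | 2 | 2 | 2 | 2 | 2 | 3 | 4 | 4 | 5
  R[6]: 1 | 2 | 2 | 2 | 2 | 3 | 4 | 5 | 5 | 6
  R[7]: 1 | 2 | 2 | 2 | 3 | 4 | 5 | 6 | 6 | 7
  R[8]: 1 | 2 | 3 | 3 | 4 | 5 | 6 | 7 | 7 | 8
  R[9]: 1 | 2 | 3 | 3 | 4 | 5 | 6 | 7 | 8 | 9
  R[10]: 1 | 2 | 3 | 4 | 5 | 6 | 7 | 8 | 9 | 10

reading off 1-entries of Δ²R: w = (7, 1, 10, 8, 2, 6, 5, 3, 9, 4).

6 SE-corners of the 24-cell Rothe diagram give Ess(w):

[(1, 6, 0), (3, 9, 2), (4, 6, 1), (6, 5, 2), (7, 4, 2), (9, 4, 3)]


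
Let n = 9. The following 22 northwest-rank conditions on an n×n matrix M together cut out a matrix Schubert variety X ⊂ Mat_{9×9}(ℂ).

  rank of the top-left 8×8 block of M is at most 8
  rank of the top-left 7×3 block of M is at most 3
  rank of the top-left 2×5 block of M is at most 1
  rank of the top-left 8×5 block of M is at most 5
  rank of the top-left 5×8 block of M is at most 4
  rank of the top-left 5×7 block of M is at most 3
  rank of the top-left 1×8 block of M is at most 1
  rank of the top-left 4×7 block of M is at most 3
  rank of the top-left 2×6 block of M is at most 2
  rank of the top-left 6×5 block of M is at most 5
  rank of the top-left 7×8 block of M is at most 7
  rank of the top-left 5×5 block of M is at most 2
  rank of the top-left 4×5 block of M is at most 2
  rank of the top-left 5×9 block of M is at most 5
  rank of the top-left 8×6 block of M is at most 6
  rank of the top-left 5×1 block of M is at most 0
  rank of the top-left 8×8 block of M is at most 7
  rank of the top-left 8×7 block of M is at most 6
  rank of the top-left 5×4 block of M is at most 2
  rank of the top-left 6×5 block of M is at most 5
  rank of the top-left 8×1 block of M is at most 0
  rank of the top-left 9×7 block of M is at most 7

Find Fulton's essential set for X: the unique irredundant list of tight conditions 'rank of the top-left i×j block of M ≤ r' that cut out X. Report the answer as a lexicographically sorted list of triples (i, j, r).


Reconstructing r_w from the 22 given conditions:

  row 1: 0, 1, 1, 1, 1, 1, 1, 1, 1
  row 2: 0, 1, 1, 1, 1, 2, 2, 2, 2
  row 3: 0, 1, 2, 2, 2, 3, 3, 3, 3
  row 4: 0, 1, 2, 2, 2, 3, 3, 4, 4
  row 5: 0, 1, 2, 2, 2, 3, 3, 4, 5
  row 6: 0, 1, 2, 3, 3, 4, 4, 5, 6
  row 7: 0, 1, 2, 3, 4, 5, 5, 6, 7
  row 8: 0, 1, 2, 3, 4, 5, 6, 7, 8
  row 9: 1, 2, 3, 4, 5, 6, 7, 8, 9

reading off 1-entries of Δ²R: w = (2, 6, 3, 8, 9, 4, 5, 7, 1).

Fulton essential set (4 of the 17 Rothe cells):

[(2, 5, 1), (5, 5, 2), (5, 7, 3), (8, 1, 0)]


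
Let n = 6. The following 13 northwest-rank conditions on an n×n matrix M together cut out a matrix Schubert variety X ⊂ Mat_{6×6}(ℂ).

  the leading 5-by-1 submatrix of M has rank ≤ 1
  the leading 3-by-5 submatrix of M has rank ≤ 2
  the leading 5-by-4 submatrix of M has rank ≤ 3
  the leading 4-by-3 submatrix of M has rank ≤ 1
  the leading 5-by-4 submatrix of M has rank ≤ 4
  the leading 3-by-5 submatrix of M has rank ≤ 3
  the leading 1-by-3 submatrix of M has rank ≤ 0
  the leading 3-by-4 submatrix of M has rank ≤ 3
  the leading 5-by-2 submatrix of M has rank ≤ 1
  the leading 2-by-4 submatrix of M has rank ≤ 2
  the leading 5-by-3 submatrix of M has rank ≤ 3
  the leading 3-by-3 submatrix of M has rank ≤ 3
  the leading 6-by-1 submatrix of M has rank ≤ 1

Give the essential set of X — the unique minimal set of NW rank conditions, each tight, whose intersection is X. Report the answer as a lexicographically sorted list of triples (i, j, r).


The tightest implied rank at each (i,j), from the 13 conditions:

  0 0 0 1 1 1
  1 1 1 2 2 2
  1 1 1 2 2 3
  1 1 1 2 3 4
  1 1 2 3 4 5
  1 2 3 4 5 6

second differences of R give the permutation w = (4, 1, 6, 5, 3, 2).

|D(w)|=9, |Ess(w)|=4:

[(1, 3, 0), (3, 5, 2), (4, 3, 1), (5, 2, 1)]


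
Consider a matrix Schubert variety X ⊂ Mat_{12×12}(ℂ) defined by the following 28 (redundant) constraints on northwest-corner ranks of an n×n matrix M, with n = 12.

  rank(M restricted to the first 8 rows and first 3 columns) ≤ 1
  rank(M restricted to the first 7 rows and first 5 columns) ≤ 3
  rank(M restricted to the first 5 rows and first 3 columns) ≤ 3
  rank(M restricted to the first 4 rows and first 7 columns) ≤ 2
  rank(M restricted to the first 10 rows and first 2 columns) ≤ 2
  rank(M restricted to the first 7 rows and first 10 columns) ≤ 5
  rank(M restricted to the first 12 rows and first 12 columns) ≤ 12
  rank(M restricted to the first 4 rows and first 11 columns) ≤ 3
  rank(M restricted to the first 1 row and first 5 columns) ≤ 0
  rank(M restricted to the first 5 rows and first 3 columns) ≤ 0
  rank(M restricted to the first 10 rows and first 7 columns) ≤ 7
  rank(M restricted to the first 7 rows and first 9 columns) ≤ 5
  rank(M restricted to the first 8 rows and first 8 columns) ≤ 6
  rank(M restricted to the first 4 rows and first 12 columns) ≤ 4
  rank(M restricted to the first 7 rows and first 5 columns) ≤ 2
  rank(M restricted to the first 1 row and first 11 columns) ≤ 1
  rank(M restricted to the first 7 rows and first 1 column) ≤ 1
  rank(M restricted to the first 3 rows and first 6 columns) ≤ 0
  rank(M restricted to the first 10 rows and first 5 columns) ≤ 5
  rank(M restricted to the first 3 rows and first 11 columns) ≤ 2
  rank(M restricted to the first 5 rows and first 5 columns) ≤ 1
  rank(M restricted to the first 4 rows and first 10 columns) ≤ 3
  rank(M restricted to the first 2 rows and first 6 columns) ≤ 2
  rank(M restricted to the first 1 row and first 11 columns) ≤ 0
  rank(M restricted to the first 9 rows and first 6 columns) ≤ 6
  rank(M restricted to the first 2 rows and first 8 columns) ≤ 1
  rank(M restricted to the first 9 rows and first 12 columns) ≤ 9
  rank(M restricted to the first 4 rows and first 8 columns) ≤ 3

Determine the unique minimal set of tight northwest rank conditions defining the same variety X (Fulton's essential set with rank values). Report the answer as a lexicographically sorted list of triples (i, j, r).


Reconstructing r_w from the 28 given conditions:

  i=1: 0 0 0 0 0 0 0 0 0 0 0 1
  i=2: 0 0 0 0 0 0 1 1 1 1 1 2
  i=3: 0 0 0 0 0 0 1 2 2 2 2 3
  i=4: 0 0 0 1 1 1 2 3 3 3 3 4
  i=5: 0 0 0 1 1 2 3 4 4 4 4 5
  i=6: 1 1 1 2 2 3 4 5 5 5 5 6
  i=7: 1 1 1 2 2 3 4 5 5 5 6 7
  i=8: 1 1 1 2 3 4 5 6 6 6 7 8
  i=9: 1 2 2 3 4 5 6 7 7 7 8 9
  i=10: 1 2 3 4 5 6 7 8 8 8 9 10
  i=11: 1 2 3 4 5 6 7 8 9 9 10 11
  i=12: 1 2 3 4 5 6 7 8 9 10 11 12

second differences of R give the permutation w = (12, 7, 8, 4, 6, 1, 11, 5, 2, 3, 9, 10).

Rothe diagram D(w) (37 cells), 7 SE-corners (essential conditions):

[(1, 11, 0), (3, 6, 0), (5, 3, 0), (5, 5, 1), (7, 5, 2), (7, 10, 5), (8, 3, 1)]


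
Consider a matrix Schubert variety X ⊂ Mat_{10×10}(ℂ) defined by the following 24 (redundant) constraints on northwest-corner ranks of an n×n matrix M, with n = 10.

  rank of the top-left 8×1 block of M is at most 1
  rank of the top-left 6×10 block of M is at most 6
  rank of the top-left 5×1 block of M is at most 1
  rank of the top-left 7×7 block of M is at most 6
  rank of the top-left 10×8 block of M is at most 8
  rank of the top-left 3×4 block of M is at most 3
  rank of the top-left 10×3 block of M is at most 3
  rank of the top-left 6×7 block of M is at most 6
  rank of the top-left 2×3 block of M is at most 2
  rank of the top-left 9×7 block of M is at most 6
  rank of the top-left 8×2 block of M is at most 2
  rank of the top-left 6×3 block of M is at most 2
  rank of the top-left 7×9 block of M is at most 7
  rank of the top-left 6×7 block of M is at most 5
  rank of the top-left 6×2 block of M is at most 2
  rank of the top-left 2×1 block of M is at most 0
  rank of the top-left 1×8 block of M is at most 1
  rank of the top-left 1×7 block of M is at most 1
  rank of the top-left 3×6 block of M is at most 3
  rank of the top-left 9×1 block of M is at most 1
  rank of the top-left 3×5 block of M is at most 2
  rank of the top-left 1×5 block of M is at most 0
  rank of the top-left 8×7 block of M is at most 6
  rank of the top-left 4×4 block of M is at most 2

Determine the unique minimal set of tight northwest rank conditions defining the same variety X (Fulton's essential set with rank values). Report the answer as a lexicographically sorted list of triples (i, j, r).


Reconstructing r_w from the 24 given conditions:

  R[1]: 0 0 0 0 0 1 1 1 1 1
  R[2]: 0 1 1 1 1 2 2 2 2 2
  R[3]: 1 2 2 2 2 3 3 3 3 3
  R[4]: 1 2 2 2 3 4 4 4 4 4
  R[5]: 1 2 2 3 4 5 5 5 5 5
  R[6]: 1 2 2 3 4 5 5 6 6 6
  R[7]: 1 2 3 4 5 6 6 7 7 7
  R[8]: 1 2 3 4 5 6 6 7 8 8
  R[9]: 1 2 3 4 5 6 6 7 8 9
  R[10]: 1 2 3 4 5 6 7 8 9 10

giving w = (6, 2, 1, 5, 4, 8, 3, 9, 10, 7) via Δ²R.

Fulton essential set (6 of the 13 Rothe cells):

[(1, 5, 0), (2, 1, 0), (4, 4, 2), (6, 3, 2), (6, 7, 5), (9, 7, 6)]


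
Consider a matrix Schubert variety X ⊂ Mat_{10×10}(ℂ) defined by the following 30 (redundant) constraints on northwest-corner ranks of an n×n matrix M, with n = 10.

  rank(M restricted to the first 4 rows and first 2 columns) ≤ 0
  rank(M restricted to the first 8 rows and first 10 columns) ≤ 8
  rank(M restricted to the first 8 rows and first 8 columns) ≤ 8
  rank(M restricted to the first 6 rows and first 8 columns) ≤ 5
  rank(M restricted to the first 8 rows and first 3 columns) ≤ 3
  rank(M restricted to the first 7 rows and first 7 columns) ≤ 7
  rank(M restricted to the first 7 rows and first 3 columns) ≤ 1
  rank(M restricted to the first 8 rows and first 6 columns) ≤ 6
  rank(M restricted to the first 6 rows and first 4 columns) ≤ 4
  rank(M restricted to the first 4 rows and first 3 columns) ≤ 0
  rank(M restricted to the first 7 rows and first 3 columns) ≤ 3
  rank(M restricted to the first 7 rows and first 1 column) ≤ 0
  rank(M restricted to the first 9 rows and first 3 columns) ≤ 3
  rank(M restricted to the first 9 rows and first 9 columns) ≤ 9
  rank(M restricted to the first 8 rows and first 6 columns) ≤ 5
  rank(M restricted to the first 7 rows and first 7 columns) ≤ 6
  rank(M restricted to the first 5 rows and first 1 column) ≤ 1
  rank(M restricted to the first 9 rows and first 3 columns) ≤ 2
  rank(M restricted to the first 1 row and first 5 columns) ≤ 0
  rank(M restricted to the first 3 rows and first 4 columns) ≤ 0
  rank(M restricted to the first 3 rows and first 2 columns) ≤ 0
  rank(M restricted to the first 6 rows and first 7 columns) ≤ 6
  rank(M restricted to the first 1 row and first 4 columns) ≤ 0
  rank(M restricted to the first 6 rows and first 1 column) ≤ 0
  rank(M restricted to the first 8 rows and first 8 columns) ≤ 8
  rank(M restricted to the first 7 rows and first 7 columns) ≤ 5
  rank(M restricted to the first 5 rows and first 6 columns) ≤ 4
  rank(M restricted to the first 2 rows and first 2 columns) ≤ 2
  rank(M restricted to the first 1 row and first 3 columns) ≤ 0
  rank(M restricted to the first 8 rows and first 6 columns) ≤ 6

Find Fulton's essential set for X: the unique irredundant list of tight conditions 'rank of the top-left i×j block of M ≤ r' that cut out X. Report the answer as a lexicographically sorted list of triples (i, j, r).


Computing R[i][j] = min implied NW-rank bound (n=10, 30 conditions):

  0 | 0 | 0 | 0 | 0 | 1 | 1 | 1 | 1 | 1
  0 | 0 | 0 | 0 | 1 | 2 | 2 | 2 | 2 | 2
  0 | 0 | 0 | 0 | 1 | 2 | 3 | 3 | 3 | 3
  0 | 0 | 0 | 1 | 2 | 3 | 4 | 4 | 4 | 4
  0 | 1 | 1 | 2 | 3 | 4 | 5 | 5 | 5 | 5
  0 | 1 | 1 | 2 | 3 | 4 | 5 | 5 | 6 | 6
  0 | 1 | 1 | 2 | 3 | 4 | 5 | 6 | 7 | 7
  1 | 2 | 2 | 3 | 4 | 5 | 6 | 7 | 8 | 8
  1 | 2 | 2 | 3 | 4 | 5 | 6 | 7 | 8 | 9
  1 | 2 | 3 | 4 | 5 | 6 | 7 | 8 | 9 | 10

second differences of R give the permutation w = (6, 5, 7, 4, 2, 9, 8, 1, 10, 3).

Rothe diagram D(w) (23 cells), 7 SE-corners (essential conditions):

[(1, 5, 0), (3, 4, 0), (4, 3, 0), (6, 8, 5), (7, 1, 0), (7, 3, 1), (9, 3, 2)]


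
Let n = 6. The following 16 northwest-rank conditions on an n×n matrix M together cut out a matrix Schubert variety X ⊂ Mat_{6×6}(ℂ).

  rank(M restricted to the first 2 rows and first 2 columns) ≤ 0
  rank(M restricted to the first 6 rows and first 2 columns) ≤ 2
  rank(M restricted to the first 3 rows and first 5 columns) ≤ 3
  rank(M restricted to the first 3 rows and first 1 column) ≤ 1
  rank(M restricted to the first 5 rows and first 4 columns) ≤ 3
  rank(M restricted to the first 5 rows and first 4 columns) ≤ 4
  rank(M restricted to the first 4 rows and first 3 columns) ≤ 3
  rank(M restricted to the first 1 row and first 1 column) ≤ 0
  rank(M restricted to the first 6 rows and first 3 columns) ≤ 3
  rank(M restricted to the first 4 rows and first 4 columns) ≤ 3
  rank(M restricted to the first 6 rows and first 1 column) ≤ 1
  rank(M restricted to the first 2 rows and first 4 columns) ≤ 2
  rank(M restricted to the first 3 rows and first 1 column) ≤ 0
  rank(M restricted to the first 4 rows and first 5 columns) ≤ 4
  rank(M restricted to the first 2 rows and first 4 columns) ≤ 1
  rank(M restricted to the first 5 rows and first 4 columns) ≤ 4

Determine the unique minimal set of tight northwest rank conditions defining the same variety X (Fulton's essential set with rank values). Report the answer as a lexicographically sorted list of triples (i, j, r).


Computing R[i][j] = min implied NW-rank bound (n=6, 16 conditions):

  R[1]: 0  0  1  1  1  1
  R[2]: 0  0  1  1  2  2
  R[3]: 0  1  2  2  3  3
  R[4]: 1  2  3  3  4  4
  R[5]: 1  2  3  3  4  5
  R[6]: 1  2  3  4  5  6

so w = (3, 5, 2, 1, 6, 4).

D(w) has 7 cells with 4 SE-corners; essential set:

[(2, 2, 0), (2, 4, 1), (3, 1, 0), (5, 4, 3)]


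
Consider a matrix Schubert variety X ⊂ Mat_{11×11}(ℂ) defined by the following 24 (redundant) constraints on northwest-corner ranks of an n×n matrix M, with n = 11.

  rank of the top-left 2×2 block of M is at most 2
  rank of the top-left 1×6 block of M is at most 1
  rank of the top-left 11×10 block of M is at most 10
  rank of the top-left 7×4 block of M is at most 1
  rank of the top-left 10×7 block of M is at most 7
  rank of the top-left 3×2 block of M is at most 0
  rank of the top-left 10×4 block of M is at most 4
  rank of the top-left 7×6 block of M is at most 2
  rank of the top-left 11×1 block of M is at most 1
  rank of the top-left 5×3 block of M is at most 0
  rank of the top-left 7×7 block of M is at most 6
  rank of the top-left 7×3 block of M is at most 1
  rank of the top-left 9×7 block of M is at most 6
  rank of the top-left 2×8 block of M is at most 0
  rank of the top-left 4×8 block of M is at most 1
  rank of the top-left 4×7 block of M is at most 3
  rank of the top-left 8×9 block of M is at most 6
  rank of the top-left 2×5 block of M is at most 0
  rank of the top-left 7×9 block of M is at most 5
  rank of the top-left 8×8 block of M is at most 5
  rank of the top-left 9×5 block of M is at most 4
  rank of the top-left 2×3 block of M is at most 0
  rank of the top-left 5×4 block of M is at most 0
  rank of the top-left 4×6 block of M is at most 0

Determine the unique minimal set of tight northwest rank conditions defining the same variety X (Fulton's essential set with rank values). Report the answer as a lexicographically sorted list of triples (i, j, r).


The tightest implied rank at each (i,j), from the 24 conditions:

  0 | 0 | 0 | 0 | 0 | 0 | 0 | 0 | 1 | 1 | 1
  0 | 0 | 0 | 0 | 0 | 0 | 0 | 0 | 1 | 2 | 2
  0 | 0 | 0 | 0 | 0 | 0 | 1 | 1 | 2 | 3 | 3
  0 | 0 | 0 | 0 | 0 | 0 | 1 | 1 | 2 | 3 | 4
  0 | 0 | 0 | 0 | 1 | 1 | 2 | 2 | 3 | 4 | 5
  1 | 1 | 1 | 1 | 2 | 2 | 3 | 3 | 4 | 5 | 6
  1 | 1 | 1 | 1 | 2 | 2 | 3 | 4 | 5 | 6 | 7
  1 | 2 | 2 | 2 | 3 | 3 | 4 | 5 | 6 | 7 | 8
  1 | 2 | 3 | 3 | 4 | 4 | 5 | 6 | 7 | 8 | 9
  1 | 2 | 3 | 4 | 5 | 5 | 6 | 7 | 8 | 9 | 10
  1 | 2 | 3 | 4 | 5 | 6 | 7 | 8 | 9 | 10 | 11

so w = (9, 10, 7, 11, 5, 1, 8, 2, 3, 4, 6).

6 SE-corners of the 37-cell Rothe diagram give Ess(w):

[(2, 8, 0), (4, 6, 0), (4, 8, 1), (5, 4, 0), (7, 4, 1), (7, 6, 2)]


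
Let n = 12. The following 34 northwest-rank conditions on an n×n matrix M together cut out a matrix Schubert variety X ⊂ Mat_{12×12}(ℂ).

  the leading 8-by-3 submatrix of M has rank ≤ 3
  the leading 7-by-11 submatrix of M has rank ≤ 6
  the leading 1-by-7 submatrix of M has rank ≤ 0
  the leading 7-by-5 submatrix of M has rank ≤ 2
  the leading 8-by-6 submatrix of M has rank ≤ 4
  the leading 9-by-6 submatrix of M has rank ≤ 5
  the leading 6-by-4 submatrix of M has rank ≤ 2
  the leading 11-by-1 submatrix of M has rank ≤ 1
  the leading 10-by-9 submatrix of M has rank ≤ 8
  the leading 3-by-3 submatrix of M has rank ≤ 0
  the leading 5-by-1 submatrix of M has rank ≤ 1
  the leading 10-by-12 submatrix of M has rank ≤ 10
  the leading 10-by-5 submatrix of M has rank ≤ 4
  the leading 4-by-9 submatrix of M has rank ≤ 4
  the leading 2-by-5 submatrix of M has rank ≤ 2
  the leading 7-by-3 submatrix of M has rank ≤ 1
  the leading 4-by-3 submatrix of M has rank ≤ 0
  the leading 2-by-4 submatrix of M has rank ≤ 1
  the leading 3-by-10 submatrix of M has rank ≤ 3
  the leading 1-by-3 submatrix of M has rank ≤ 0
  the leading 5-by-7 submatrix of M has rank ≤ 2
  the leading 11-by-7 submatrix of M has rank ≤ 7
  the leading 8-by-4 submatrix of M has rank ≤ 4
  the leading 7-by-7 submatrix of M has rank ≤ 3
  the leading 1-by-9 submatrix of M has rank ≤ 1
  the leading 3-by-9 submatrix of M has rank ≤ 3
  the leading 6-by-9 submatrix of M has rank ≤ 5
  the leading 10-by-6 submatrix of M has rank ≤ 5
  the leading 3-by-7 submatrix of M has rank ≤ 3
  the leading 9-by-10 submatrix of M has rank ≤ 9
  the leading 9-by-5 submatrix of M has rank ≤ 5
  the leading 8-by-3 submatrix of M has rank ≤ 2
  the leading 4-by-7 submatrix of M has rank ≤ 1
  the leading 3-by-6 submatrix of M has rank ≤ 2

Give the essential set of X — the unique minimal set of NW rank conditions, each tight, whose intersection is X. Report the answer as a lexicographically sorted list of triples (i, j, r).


Recovering R(i,j) via the rank-extension bound from the 34 conditions:

  i=1: 0, 0, 0, 0, 0, 0, 0, 1, 1, 1, 1, 1
  i=2: 0, 0, 0, 1, 1, 1, 1, 2, 2, 2, 2, 2
  i=3: 0, 0, 0, 1, 1, 1, 1, 2, 3, 3, 3, 3
  i=4: 0, 0, 0, 1, 1, 1, 1, 2, 3, 4, 4, 4
  i=5: 1, 1, 1, 2, 2, 2, 2, 3, 4, 5, 5, 5
  i=6: 1, 1, 1, 2, 2, 3, 3, 4, 5, 6, 6, 6
  i=7: 1, 1, 1, 2, 2, 3, 3, 4, 5, 6, 6, 7
  i=8: 1, 2, 2, 3, 3, 4, 4, 5, 6, 7, 7, 8
  i=9: 1, 2, 3, 4, 4, 5, 5, 6, 7, 8, 8, 9
  i=10: 1, 2, 3, 4, 4, 5, 6, 7, 8, 9, 9, 10
  i=11: 1, 2, 3, 4, 5, 6, 7, 8, 9, 10, 10, 11
  i=12: 1, 2, 3, 4, 5, 6, 7, 8, 9, 10, 11, 12

second differences of R give the permutation w = (8, 4, 9, 10, 1, 6, 12, 2, 3, 7, 5, 11).

|D(w)|=31, |Ess(w)|=8:

[(1, 7, 0), (4, 3, 0), (4, 7, 1), (7, 3, 1), (7, 5, 2), (7, 7, 3), (7, 11, 6), (10, 5, 4)]


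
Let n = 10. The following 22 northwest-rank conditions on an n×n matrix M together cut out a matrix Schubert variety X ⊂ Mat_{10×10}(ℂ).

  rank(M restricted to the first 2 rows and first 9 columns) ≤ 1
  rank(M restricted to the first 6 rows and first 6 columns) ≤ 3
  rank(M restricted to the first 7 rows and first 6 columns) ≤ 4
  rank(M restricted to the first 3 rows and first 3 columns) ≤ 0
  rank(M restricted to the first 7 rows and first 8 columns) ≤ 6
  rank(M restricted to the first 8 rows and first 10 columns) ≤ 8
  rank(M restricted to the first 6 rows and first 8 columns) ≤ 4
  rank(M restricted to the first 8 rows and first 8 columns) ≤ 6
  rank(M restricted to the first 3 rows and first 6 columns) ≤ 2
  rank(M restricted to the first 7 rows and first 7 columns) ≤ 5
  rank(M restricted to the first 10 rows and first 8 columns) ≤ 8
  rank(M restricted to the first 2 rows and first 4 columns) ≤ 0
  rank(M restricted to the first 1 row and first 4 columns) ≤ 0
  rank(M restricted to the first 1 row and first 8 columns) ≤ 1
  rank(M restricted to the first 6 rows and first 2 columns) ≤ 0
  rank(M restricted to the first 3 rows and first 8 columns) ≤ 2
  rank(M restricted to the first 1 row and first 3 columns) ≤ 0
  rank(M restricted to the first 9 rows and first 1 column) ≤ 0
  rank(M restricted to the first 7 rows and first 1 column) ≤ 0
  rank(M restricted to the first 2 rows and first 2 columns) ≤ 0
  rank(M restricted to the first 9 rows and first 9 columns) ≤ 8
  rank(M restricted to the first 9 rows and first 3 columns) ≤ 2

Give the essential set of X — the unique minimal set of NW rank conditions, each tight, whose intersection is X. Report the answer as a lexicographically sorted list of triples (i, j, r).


The tightest implied rank at each (i,j), from the 22 conditions:

  R[1]: 0  0  0  0  1  1  1  1  1  1
  R[2]: 0  0  0  0  1  1  1  1  1  2
  R[3]: 0  0  0  1  2  2  2  2  2  3
  R[4]: 0  0  1  2  3  3  3  3  3  4
  R[5]: 0  0  1  2  3  3  4  4  4  5
  R[6]: 0  0  1  2  3  3  4  4  5  6
  R[7]: 0  1  2  3  4  4  5  5  6  7
  R[8]: 0  1  2  3  4  5  6  6  7  8
  R[9]: 0  1  2  3  4  5  6  7  8  9
  R[10]: 1  2  3  4  5  6  7  8  9  10

so w = (5, 10, 4, 3, 7, 9, 2, 6, 8, 1).

ℓ(w)=27; the 7 essential cells (i,j,r):

[(2, 4, 0), (2, 9, 1), (3, 3, 0), (6, 2, 0), (6, 6, 3), (6, 8, 4), (9, 1, 0)]


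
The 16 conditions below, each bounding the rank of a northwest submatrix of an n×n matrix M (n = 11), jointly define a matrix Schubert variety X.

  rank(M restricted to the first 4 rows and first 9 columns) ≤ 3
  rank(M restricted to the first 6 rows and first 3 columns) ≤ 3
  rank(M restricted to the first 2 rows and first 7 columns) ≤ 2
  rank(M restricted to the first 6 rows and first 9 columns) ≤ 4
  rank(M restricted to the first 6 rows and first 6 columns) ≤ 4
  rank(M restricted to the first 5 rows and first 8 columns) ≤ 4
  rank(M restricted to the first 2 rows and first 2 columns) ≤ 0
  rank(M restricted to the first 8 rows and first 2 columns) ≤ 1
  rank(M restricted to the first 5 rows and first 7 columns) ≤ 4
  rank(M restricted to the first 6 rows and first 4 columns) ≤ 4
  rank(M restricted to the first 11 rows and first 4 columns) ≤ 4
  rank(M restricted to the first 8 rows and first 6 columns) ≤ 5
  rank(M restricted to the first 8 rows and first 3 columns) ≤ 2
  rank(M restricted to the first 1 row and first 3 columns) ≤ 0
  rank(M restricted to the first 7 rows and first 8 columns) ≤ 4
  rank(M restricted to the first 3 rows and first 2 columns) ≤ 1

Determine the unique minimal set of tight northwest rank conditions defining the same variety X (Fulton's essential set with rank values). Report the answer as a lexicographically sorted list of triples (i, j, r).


Reconstructing r_w from the 16 given conditions:

  R[1]: 0 0 0 1 1 1 1 1 1 1 1
  R[2]: 0 0 1 2 2 2 2 2 2 2 2
  R[3]: 1 1 2 3 3 3 3 3 3 3 3
  R[4]: 1 1 2 3 3 3 3 3 3 4 4
  R[5]: 1 1 2 3 4 4 4 4 4 5 5
  R[6]: 1 1 2 3 4 4 4 4 4 5 6
  R[7]: 1 1 2 3 4 4 4 4 5 6 7
  R[8]: 1 1 2 3 4 5 5 5 6 7 8
  R[9]: 1 2 3 4 5 6 6 6 7 8 9
  R[10]: 1 2 3 4 5 6 7 7 8 9 10
  R[11]: 1 2 3 4 5 6 7 8 9 10 11

so w = (4, 3, 1, 10, 5, 11, 9, 6, 2, 7, 8).

Fulton essential set (6 of the 22 Rothe cells):

[(1, 3, 0), (2, 2, 0), (4, 9, 3), (6, 9, 4), (7, 8, 4), (8, 2, 1)]


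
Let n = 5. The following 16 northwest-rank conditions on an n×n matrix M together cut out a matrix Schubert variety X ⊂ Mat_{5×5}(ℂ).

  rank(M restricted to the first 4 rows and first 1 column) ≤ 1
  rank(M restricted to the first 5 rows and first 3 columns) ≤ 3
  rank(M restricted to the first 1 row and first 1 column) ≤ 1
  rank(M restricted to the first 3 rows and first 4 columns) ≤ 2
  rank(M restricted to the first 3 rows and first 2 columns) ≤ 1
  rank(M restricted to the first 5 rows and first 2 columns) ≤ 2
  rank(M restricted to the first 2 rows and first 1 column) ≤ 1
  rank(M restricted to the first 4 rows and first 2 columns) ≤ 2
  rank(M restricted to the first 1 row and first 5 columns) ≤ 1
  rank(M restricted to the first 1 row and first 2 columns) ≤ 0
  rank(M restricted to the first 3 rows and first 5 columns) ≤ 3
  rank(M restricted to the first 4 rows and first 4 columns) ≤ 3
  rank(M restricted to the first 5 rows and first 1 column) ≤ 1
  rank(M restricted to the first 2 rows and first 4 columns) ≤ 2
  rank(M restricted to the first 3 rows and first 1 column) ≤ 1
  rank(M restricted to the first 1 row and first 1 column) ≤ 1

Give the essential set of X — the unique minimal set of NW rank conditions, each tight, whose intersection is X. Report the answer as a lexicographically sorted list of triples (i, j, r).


Computing R[i][j] = min implied NW-rank bound (n=5, 16 conditions):

  row 1: 0 | 0 | 1 | 1 | 1
  row 2: 1 | 1 | 2 | 2 | 2
  row 3: 1 | 1 | 2 | 2 | 3
  row 4: 1 | 2 | 3 | 3 | 4
  row 5: 1 | 2 | 3 | 4 | 5

reading off 1-entries of Δ²R: w = (3, 1, 5, 2, 4).

D(w) has 4 cells with 3 SE-corners; essential set:

[(1, 2, 0), (3, 2, 1), (3, 4, 2)]


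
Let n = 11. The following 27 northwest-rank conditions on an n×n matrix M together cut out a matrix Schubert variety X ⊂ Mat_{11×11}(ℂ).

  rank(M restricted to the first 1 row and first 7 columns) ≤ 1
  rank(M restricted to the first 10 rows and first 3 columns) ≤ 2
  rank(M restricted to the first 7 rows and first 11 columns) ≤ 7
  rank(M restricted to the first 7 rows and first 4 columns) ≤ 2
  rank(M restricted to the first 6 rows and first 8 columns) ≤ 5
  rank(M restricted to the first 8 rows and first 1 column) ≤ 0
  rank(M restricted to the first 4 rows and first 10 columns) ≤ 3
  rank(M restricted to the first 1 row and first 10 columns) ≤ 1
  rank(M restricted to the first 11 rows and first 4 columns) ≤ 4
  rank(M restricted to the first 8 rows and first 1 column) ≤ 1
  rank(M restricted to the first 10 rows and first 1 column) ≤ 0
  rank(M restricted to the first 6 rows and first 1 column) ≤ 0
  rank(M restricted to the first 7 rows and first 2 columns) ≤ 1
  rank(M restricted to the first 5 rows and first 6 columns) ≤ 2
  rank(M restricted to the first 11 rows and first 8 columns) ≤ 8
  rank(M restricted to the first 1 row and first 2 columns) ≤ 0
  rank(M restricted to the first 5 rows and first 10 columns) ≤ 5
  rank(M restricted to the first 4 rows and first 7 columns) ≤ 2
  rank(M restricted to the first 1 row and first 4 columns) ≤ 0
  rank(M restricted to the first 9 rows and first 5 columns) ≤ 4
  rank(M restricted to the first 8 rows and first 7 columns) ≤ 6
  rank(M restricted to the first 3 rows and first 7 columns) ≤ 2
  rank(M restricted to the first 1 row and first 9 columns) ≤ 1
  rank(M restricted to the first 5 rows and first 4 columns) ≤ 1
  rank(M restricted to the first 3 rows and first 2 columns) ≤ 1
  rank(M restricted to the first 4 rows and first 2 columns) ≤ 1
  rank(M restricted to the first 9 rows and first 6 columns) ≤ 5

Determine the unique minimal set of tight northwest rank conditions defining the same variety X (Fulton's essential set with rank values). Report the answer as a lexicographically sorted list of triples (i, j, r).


Propagating the 27 rank bounds to every northwest block:

  i=1: 0 | 0 | 0 | 0 | 1 | 1 | 1 | 1 | 1 | 1 | 1
  i=2: 0 | 1 | 1 | 1 | 2 | 2 | 2 | 2 | 2 | 2 | 2
  i=3: 0 | 1 | 1 | 1 | 2 | 2 | 2 | 3 | 3 | 3 | 3
  i=4: 0 | 1 | 1 | 1 | 2 | 2 | 2 | 3 | 3 | 3 | 4
  i=5: 0 | 1 | 1 | 1 | 2 | 2 | 3 | 4 | 4 | 4 | 5
  i=6: 0 | 1 | 2 | 2 | 3 | 3 | 4 | 5 | 5 | 5 | 6
  i=7: 0 | 1 | 2 | 2 | 3 | 4 | 5 | 6 | 6 | 6 | 7
  i=8: 0 | 1 | 2 | 3 | 4 | 5 | 6 | 7 | 7 | 7 | 8
  i=9: 0 | 1 | 2 | 3 | 4 | 5 | 6 | 7 | 8 | 8 | 9
  i=10: 0 | 1 | 2 | 3 | 4 | 5 | 6 | 7 | 8 | 9 | 10
  i=11: 1 | 2 | 3 | 4 | 5 | 6 | 7 | 8 | 9 | 10 | 11

giving w = (5, 2, 8, 11, 7, 3, 6, 4, 9, 10, 1) via Δ²R.

Fulton essential set (7 of the 27 Rothe cells):

[(1, 4, 0), (4, 7, 2), (4, 10, 3), (5, 4, 1), (5, 6, 2), (7, 4, 2), (10, 1, 0)]
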